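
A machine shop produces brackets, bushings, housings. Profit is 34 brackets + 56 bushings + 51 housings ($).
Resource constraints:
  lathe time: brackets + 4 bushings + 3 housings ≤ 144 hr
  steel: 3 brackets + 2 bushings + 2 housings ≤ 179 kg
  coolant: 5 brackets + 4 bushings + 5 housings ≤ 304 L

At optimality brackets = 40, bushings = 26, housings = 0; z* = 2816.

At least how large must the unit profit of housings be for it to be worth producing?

52

Binding: lathe time and coolant. Non-binding: steel (7 unused).
By complementary slackness, y = 0 for the non-binding constraint.
Dual feasibility on the basic columns requires 1·y_lathe time + 5·y_coolant = 34, 4·y_lathe time + 4·y_coolant = 56.
Solving: y_lathe time = 9, y_coolant = 5.
housings enters the basis when its profit ≥ yᵀa₃ = 9·3 + 5·5 = 52.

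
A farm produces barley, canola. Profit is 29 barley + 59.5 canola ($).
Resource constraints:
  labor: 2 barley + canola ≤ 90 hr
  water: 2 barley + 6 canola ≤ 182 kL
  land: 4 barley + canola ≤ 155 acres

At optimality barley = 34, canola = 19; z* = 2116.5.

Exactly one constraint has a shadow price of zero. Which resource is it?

labor: 87/90 (slack 3)
water: 182/182 (binding)
land: 155/155 (binding)
By complementary slackness, a constraint with positive slack has shadow price 0 → labor.

labor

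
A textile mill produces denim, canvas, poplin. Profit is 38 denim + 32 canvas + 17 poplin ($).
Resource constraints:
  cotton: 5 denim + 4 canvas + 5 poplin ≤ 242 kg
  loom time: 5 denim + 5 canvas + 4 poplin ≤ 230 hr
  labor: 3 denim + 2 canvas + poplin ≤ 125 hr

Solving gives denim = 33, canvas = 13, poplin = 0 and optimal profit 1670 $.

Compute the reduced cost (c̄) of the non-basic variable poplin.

-5

At the optimum: cotton uses 217 of 242 (slack = 25); loom time uses 230 of 230 (binding); labor uses 125 of 125 (binding).
By complementary slackness, y = 0 for the non-binding constraint.
From A_Bᵀ y = c: 5·y_loom time + 3·y_labor = 38; 5·y_loom time + 2·y_labor = 32.
→ y_loom time = 4 and y_labor = 6.
Reduced cost of poplin: c₃ − yᵀa₃ = 17 − (4·4 + 6·1) = 17 − 22 = -5.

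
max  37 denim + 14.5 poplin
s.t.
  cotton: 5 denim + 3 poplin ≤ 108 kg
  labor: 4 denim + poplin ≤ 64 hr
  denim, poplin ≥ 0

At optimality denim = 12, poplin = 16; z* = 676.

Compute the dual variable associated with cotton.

3

At the optimum: cotton uses 108 of 108 (binding); labor uses 64 of 64 (binding).
The binding rows give the dual system: 5·y_cotton + 4·y_labor = 37 and 3·y_cotton + 1·y_labor = 14.5.
This yields shadow prices y_cotton = 3, y_labor = 5.5.
Shadow price of cotton = 3.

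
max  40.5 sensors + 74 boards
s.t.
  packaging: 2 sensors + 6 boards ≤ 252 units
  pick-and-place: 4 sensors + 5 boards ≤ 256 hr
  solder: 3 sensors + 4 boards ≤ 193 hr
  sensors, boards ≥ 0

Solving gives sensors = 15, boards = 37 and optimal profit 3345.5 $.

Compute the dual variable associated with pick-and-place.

Binding: packaging and solder. Non-binding: pick-and-place (11 unused).
Slack constraints have shadow price 0 (complementary slackness).
The binding rows give the dual system: 2·y_packaging + 3·y_solder = 40.5 and 6·y_packaging + 4·y_solder = 74.
This yields shadow prices y_packaging = 6, y_solder = 9.5.
Shadow price of pick-and-place = 0.

0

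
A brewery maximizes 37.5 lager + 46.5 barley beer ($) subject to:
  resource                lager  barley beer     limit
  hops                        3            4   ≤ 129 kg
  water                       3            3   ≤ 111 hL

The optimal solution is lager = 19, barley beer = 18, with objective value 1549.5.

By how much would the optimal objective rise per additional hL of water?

Check each constraint at x*: hops 129/129 (tight); water 111/111 (tight).
The binding rows give the dual system: 3·y_hops + 3·y_water = 37.5 and 4·y_hops + 3·y_water = 46.5.
This yields shadow prices y_hops = 9, y_water = 3.5.
Shadow price of water = 3.5.

3.5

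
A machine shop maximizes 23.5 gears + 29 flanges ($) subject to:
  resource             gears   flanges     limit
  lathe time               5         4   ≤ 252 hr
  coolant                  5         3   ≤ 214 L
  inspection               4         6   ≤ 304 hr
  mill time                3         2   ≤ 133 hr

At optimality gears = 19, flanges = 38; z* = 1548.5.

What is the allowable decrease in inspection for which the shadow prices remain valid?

Binding constraints: inspection, mill time. The basis is B = [[4,6],[3,2]] with det -10.
Per unit decrease in inspection, x* moves by d = (0.2, -0.3).
The basis stays optimal until coolant becomes binding; allowable decrease = 50 hr.

50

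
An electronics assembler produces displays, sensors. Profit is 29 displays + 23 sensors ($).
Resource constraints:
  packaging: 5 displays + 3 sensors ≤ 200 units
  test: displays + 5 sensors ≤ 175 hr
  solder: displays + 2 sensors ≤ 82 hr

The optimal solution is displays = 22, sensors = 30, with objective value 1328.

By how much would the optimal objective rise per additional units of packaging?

5

Check each constraint at x*: packaging 200/200 (tight); test 172/175 (slack 3); solder 82/82 (tight).
Since test is not tight, its dual is 0.
The binding rows give the dual system: 5·y_packaging + 1·y_solder = 29 and 3·y_packaging + 2·y_solder = 23.
Solving: y_packaging = 5, y_solder = 4.
Shadow price of packaging = 5.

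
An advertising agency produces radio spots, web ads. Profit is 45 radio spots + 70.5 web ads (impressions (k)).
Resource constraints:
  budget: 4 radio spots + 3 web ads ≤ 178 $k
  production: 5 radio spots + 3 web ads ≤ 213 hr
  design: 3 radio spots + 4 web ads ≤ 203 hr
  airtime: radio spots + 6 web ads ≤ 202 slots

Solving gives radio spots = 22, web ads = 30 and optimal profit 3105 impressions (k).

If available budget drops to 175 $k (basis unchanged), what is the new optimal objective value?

3076.5

At the optimum: budget uses 178 of 178 (binding); production uses 200 of 213 (slack = 13); design uses 186 of 203 (slack = 17); airtime uses 202 of 202 (binding).
Since production, design are not tight, their duals are 0.
From A_Bᵀ y = c: 4·y_budget + 1·y_airtime = 45; 3·y_budget + 6·y_airtime = 70.5.
This yields shadow prices y_budget = 9.5, y_airtime = 7.
Δz = y_budget·Δb = 9.5 × (-3) = -28.5, so new z* = 3105 − 28.5 = 3076.5.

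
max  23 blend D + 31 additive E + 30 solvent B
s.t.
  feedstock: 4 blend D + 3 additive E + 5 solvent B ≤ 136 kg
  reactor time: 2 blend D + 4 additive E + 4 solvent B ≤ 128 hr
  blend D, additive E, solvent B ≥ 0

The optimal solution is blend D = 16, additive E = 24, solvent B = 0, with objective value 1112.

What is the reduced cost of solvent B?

Check each constraint at x*: feedstock 136/136 (tight); reactor time 128/128 (tight).
From A_Bᵀ y = c: 4·y_feedstock + 2·y_reactor time = 23; 3·y_feedstock + 4·y_reactor time = 31.
Solving: y_feedstock = 3, y_reactor time = 5.5.
Reduced cost of solvent B: c₃ − yᵀa₃ = 30 − (3·5 + 5.5·4) = 30 − 37 = -7.

-7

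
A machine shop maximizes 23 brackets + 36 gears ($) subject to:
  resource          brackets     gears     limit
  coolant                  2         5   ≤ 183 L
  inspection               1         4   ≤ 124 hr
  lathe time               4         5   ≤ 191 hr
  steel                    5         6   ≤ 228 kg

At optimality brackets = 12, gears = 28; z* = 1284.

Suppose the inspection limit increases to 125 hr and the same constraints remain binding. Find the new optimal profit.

1287

Check each constraint at x*: coolant 164/183 (slack 19); inspection 124/124 (tight); lathe time 188/191 (slack 3); steel 228/228 (tight).
By complementary slackness, y = 0 for the non-binding constraints.
The binding rows give the dual system: 1·y_inspection + 5·y_steel = 23 and 4·y_inspection + 6·y_steel = 36.
→ y_inspection = 3 and y_steel = 4.
Δz = y_inspection·Δb = 3 × (1) = 3, so new z* = 1284 + 3 = 1287.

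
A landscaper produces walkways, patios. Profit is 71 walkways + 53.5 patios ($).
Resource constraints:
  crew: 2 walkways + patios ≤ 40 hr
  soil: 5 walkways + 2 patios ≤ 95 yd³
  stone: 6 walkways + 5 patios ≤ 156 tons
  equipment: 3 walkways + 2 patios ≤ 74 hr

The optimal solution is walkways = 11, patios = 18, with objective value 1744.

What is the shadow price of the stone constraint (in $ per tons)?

9

Check each constraint at x*: crew 40/40 (tight); soil 91/95 (slack 4); stone 156/156 (tight); equipment 69/74 (slack 5).
By complementary slackness, y = 0 for the non-binding constraints.
From A_Bᵀ y = c: 2·y_crew + 6·y_stone = 71; 1·y_crew + 5·y_stone = 53.5.
This yields shadow prices y_crew = 8.5, y_stone = 9.
Shadow price of stone = 9.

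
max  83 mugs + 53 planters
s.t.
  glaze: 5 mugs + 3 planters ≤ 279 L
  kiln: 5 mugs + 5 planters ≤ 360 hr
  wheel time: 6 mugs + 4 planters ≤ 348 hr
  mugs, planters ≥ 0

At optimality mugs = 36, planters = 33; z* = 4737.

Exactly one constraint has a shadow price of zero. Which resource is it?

kiln

glaze: 279/279 (binding)
kiln: 345/360 (slack 15)
wheel time: 348/348 (binding)
By complementary slackness, a constraint with positive slack has shadow price 0 → kiln.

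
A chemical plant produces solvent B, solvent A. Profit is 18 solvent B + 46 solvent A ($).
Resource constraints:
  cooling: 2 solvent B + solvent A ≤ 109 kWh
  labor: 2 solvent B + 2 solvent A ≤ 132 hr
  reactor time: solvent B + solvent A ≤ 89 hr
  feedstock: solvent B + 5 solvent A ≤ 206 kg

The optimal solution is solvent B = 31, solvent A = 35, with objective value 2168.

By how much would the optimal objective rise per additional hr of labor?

5.5

Check each constraint at x*: cooling 97/109 (slack 12); labor 132/132 (tight); reactor time 66/89 (slack 23); feedstock 206/206 (tight).
Slack constraints have shadow price 0 (complementary slackness).
Dual feasibility on the basic columns requires 2·y_labor + 1·y_feedstock = 18, 2·y_labor + 5·y_feedstock = 46.
→ y_labor = 5.5 and y_feedstock = 7.
Shadow price of labor = 5.5.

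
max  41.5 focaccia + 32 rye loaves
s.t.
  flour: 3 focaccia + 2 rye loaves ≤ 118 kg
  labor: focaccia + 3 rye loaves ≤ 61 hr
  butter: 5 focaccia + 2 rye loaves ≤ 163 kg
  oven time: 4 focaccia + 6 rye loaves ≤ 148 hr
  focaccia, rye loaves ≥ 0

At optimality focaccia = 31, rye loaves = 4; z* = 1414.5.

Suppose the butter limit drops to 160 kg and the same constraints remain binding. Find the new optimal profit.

1398

Check each constraint at x*: flour 101/118 (slack 17); labor 43/61 (slack 18); butter 163/163 (tight); oven time 148/148 (tight).
By complementary slackness, y = 0 for the non-binding constraints.
From A_Bᵀ y = c: 5·y_butter + 4·y_oven time = 41.5; 2·y_butter + 6·y_oven time = 32.
Solving: y_butter = 5.5, y_oven time = 3.5.
Δz = y_butter·Δb = 5.5 × (-3) = -16.5, so new z* = 1414.5 − 16.5 = 1398.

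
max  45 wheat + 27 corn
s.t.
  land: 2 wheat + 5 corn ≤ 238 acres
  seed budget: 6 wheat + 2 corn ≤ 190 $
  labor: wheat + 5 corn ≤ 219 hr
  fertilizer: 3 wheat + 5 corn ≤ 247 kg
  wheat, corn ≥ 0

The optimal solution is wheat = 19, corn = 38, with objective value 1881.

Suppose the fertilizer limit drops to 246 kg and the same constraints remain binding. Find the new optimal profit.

1878

Check each constraint at x*: land 228/238 (slack 10); seed budget 190/190 (tight); labor 209/219 (slack 10); fertilizer 247/247 (tight).
Since land, labor are not tight, their duals are 0.
Dual feasibility on the basic columns requires 6·y_seed budget + 3·y_fertilizer = 45, 2·y_seed budget + 5·y_fertilizer = 27.
This yields shadow prices y_seed budget = 6, y_fertilizer = 3.
Δz = y_fertilizer·Δb = 3 × (-1) = -3, so new z* = 1881 − 3 = 1878.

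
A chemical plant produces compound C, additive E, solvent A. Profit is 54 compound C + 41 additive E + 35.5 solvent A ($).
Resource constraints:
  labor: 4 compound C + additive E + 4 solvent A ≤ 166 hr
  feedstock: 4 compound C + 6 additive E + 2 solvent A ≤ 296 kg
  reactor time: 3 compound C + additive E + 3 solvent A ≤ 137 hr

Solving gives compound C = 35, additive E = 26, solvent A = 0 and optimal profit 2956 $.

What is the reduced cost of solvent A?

-7.5

Binding: labor and feedstock. Non-binding: reactor time (6 unused).
Since reactor time is not tight, its dual is 0.
The binding rows give the dual system: 4·y_labor + 4·y_feedstock = 54 and 1·y_labor + 6·y_feedstock = 41.
Solving: y_labor = 8, y_feedstock = 5.5.
Reduced cost of solvent A: c₃ − yᵀa₃ = 35.5 − (8·4 + 5.5·2) = 35.5 − 43 = -7.5.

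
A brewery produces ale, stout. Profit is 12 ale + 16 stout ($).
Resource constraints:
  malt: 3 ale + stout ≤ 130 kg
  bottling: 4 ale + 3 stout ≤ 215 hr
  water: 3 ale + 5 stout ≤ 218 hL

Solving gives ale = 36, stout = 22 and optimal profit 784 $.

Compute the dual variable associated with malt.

At the optimum: malt uses 130 of 130 (binding); bottling uses 210 of 215 (slack = 5); water uses 218 of 218 (binding).
By complementary slackness, y = 0 for the non-binding constraint.
From A_Bᵀ y = c: 3·y_malt + 3·y_water = 12; 1·y_malt + 5·y_water = 16.
→ y_malt = 1 and y_water = 3.
Shadow price of malt = 1.

1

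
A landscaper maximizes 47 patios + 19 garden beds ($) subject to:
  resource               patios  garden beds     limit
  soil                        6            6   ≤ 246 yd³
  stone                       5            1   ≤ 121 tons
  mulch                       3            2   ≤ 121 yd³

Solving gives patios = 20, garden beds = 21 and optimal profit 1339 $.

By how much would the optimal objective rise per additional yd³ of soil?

2

At the optimum: soil uses 246 of 246 (binding); stone uses 121 of 121 (binding); mulch uses 102 of 121 (slack = 19).
Slack constraints have shadow price 0 (complementary slackness).
The binding rows give the dual system: 6·y_soil + 5·y_stone = 47 and 6·y_soil + 1·y_stone = 19.
This yields shadow prices y_soil = 2, y_stone = 7.
Shadow price of soil = 2.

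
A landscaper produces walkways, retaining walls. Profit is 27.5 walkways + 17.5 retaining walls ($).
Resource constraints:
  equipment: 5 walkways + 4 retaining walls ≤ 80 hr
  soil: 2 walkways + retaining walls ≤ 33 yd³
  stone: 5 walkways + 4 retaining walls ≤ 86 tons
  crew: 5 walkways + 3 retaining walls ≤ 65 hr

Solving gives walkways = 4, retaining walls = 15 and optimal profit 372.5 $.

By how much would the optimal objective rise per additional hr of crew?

At the optimum: equipment uses 80 of 80 (binding); soil uses 23 of 33 (slack = 10); stone uses 80 of 86 (slack = 6); crew uses 65 of 65 (binding).
Slack constraints have shadow price 0 (complementary slackness).
From A_Bᵀ y = c: 5·y_equipment + 5·y_crew = 27.5; 4·y_equipment + 3·y_crew = 17.5.
→ y_equipment = 1 and y_crew = 4.5.
Shadow price of crew = 4.5.

4.5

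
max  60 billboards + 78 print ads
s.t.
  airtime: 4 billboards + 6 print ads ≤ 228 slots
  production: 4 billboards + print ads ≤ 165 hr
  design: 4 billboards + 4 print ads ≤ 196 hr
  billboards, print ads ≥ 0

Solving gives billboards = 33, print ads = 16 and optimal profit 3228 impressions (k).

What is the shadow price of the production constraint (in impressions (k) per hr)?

Check each constraint at x*: airtime 228/228 (tight); production 148/165 (slack 17); design 196/196 (tight).
Since production is not tight, its dual is 0.
From A_Bᵀ y = c: 4·y_airtime + 4·y_design = 60; 6·y_airtime + 4·y_design = 78.
Solving: y_airtime = 9, y_design = 6.
Shadow price of production = 0.

0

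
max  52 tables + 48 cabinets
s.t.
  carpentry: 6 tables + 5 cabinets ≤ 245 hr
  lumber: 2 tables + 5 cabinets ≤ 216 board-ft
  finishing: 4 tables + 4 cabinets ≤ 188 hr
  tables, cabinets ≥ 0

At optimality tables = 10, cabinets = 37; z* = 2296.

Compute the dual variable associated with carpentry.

4

Binding: carpentry and finishing. Non-binding: lumber (11 unused).
Since lumber is not tight, its dual is 0.
From A_Bᵀ y = c: 6·y_carpentry + 4·y_finishing = 52; 5·y_carpentry + 4·y_finishing = 48.
Solving: y_carpentry = 4, y_finishing = 7.
Shadow price of carpentry = 4.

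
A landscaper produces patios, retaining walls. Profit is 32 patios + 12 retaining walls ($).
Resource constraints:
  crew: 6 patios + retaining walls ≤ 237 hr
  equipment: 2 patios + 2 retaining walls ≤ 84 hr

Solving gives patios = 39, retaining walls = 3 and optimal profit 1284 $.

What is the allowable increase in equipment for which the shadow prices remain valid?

Binding constraints: crew, equipment. The basis is B = [[6,1],[2,2]] with det 10.
Per unit increase in equipment, x* moves by d = (-0.1, 0.6).
The basis stays optimal until patios reaches 0; allowable increase = 390 hr.

390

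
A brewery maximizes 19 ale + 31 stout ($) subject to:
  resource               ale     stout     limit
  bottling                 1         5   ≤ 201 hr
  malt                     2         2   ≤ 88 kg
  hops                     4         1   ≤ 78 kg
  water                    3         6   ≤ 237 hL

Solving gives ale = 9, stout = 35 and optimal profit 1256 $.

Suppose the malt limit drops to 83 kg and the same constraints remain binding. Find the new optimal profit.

1238.5

Check each constraint at x*: bottling 184/201 (slack 17); malt 88/88 (tight); hops 71/78 (slack 7); water 237/237 (tight).
Since bottling, hops are not tight, their duals are 0.
The binding rows give the dual system: 2·y_malt + 3·y_water = 19 and 2·y_malt + 6·y_water = 31.
This yields shadow prices y_malt = 3.5, y_water = 4.
Δz = y_malt·Δb = 3.5 × (-5) = -17.5, so new z* = 1256 − 17.5 = 1238.5.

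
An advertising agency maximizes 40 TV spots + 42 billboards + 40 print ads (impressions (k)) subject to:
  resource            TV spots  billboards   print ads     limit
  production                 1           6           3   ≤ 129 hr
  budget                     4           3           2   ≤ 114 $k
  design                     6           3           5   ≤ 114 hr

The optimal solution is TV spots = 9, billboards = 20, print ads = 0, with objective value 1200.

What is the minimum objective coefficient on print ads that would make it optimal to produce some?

Binding: production and design. Non-binding: budget (18 unused).
Slack constraints have shadow price 0 (complementary slackness).
Dual feasibility on the basic columns requires 1·y_production + 6·y_design = 40, 6·y_production + 3·y_design = 42.
→ y_production = 4 and y_design = 6.
print ads enters the basis when its profit ≥ yᵀa₃ = 4·3 + 6·5 = 42.

42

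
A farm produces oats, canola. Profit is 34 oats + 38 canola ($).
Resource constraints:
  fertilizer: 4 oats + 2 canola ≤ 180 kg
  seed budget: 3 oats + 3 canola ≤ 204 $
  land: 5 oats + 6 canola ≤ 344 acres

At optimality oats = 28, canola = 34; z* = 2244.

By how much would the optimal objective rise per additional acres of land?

6

Check each constraint at x*: fertilizer 180/180 (tight); seed budget 186/204 (slack 18); land 344/344 (tight).
By complementary slackness, y = 0 for the non-binding constraint.
From A_Bᵀ y = c: 4·y_fertilizer + 5·y_land = 34; 2·y_fertilizer + 6·y_land = 38.
Solving: y_fertilizer = 1, y_land = 6.
Shadow price of land = 6.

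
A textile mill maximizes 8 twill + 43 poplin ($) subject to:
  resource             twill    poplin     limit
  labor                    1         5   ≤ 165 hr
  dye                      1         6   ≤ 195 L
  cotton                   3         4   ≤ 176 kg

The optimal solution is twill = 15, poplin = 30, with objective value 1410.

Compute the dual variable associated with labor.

5

Check each constraint at x*: labor 165/165 (tight); dye 195/195 (tight); cotton 165/176 (slack 11).
Since cotton is not tight, its dual is 0.
From A_Bᵀ y = c: 1·y_labor + 1·y_dye = 8; 5·y_labor + 6·y_dye = 43.
Solving: y_labor = 5, y_dye = 3.
Shadow price of labor = 5.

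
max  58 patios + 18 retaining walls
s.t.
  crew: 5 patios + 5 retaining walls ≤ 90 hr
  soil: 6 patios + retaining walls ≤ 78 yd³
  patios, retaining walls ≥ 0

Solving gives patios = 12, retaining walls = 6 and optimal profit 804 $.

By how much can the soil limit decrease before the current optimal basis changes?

60

Binding constraints: crew, soil. The basis is B = [[5,5],[6,1]] with det -25.
Per unit decrease in soil, x* moves by d = (-0.2, 0.2).
The basis stays optimal until patios reaches 0; allowable decrease = 60 yd³.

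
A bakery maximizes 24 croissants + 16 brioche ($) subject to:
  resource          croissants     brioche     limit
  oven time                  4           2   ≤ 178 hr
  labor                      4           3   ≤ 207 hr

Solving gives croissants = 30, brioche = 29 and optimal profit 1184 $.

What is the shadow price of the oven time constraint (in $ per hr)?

2

At the optimum: oven time uses 178 of 178 (binding); labor uses 207 of 207 (binding).
The binding rows give the dual system: 4·y_oven time + 4·y_labor = 24 and 2·y_oven time + 3·y_labor = 16.
→ y_oven time = 2 and y_labor = 4.
Shadow price of oven time = 2.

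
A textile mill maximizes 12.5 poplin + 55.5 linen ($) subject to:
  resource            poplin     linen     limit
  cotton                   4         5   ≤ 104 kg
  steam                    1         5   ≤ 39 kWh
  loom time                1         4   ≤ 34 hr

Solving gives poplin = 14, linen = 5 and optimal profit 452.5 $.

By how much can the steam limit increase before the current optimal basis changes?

3.5

Binding constraints: steam, loom time. The basis is B = [[1,5],[1,4]] with det -1.
Per unit increase in steam, x* moves by d = (-4, 1).
The basis stays optimal until poplin reaches 0; allowable increase = 3.5 kWh.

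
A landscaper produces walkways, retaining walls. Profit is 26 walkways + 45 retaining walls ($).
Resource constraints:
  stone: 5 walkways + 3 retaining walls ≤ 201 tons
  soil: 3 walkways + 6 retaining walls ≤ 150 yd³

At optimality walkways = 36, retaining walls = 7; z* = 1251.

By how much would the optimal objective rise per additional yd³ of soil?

7

At the optimum: stone uses 201 of 201 (binding); soil uses 150 of 150 (binding).
The binding rows give the dual system: 5·y_stone + 3·y_soil = 26 and 3·y_stone + 6·y_soil = 45.
Solving: y_stone = 1, y_soil = 7.
Shadow price of soil = 7.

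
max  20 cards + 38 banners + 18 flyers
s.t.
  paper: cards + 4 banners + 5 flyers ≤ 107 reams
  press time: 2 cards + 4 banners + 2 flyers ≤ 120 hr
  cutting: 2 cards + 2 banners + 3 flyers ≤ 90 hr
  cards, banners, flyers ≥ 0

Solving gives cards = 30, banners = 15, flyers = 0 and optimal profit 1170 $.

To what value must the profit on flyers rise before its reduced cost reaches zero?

21

Check each constraint at x*: paper 90/107 (slack 17); press time 120/120 (tight); cutting 90/90 (tight).
Since paper is not tight, its dual is 0.
Dual feasibility on the basic columns requires 2·y_press time + 2·y_cutting = 20, 4·y_press time + 2·y_cutting = 38.
This yields shadow prices y_press time = 9, y_cutting = 1.
flyers enters the basis when its profit ≥ yᵀa₃ = 9·2 + 1·3 = 21.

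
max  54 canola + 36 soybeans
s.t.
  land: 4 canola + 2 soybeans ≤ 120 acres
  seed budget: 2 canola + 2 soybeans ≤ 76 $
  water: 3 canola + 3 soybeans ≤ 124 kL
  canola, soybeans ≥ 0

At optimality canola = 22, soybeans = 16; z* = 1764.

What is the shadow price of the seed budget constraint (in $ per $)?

9

Check each constraint at x*: land 120/120 (tight); seed budget 76/76 (tight); water 114/124 (slack 10).
Slack constraints have shadow price 0 (complementary slackness).
The binding rows give the dual system: 4·y_land + 2·y_seed budget = 54 and 2·y_land + 2·y_seed budget = 36.
This yields shadow prices y_land = 9, y_seed budget = 9.
Shadow price of seed budget = 9.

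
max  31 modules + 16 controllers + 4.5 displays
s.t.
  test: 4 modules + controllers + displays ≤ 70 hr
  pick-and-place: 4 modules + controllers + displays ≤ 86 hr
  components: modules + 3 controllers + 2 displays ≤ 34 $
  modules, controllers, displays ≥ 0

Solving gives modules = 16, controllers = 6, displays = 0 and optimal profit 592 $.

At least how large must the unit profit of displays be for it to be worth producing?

13

Binding: test and components. Non-binding: pick-and-place (16 unused).
Slack constraints have shadow price 0 (complementary slackness).
The binding rows give the dual system: 4·y_test + 1·y_components = 31 and 1·y_test + 3·y_components = 16.
This yields shadow prices y_test = 7, y_components = 3.
displays enters the basis when its profit ≥ yᵀa₃ = 7·1 + 3·2 = 13.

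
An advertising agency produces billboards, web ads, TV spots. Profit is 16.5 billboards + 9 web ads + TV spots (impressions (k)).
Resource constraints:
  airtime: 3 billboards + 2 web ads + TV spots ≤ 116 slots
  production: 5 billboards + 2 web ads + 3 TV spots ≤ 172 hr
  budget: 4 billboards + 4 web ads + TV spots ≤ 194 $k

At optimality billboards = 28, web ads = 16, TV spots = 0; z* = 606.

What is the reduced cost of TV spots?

Binding: airtime and production. Non-binding: budget (18 unused).
By complementary slackness, y = 0 for the non-binding constraint.
The binding rows give the dual system: 3·y_airtime + 5·y_production = 16.5 and 2·y_airtime + 2·y_production = 9.
This yields shadow prices y_airtime = 3, y_production = 1.5.
Reduced cost of TV spots: c₃ − yᵀa₃ = 1 − (3·1 + 1.5·3) = 1 − 7.5 = -6.5.

-6.5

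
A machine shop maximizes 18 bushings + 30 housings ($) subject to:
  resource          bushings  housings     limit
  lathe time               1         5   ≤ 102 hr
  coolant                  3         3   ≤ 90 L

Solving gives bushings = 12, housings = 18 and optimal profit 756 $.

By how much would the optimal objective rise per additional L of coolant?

Check each constraint at x*: lathe time 102/102 (tight); coolant 90/90 (tight).
The binding rows give the dual system: 1·y_lathe time + 3·y_coolant = 18 and 5·y_lathe time + 3·y_coolant = 30.
Solving: y_lathe time = 3, y_coolant = 5.
Shadow price of coolant = 5.

5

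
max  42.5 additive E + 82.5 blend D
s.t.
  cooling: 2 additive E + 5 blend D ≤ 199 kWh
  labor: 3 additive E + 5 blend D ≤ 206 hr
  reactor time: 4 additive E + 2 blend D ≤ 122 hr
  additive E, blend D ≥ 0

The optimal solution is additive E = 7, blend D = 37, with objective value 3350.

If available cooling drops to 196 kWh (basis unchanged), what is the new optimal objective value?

At the optimum: cooling uses 199 of 199 (binding); labor uses 206 of 206 (binding); reactor time uses 102 of 122 (slack = 20).
Slack constraints have shadow price 0 (complementary slackness).
From A_Bᵀ y = c: 2·y_cooling + 3·y_labor = 42.5; 5·y_cooling + 5·y_labor = 82.5.
Solving: y_cooling = 7, y_labor = 9.5.
Δz = y_cooling·Δb = 7 × (-3) = -21, so new z* = 3350 − 21 = 3329.

3329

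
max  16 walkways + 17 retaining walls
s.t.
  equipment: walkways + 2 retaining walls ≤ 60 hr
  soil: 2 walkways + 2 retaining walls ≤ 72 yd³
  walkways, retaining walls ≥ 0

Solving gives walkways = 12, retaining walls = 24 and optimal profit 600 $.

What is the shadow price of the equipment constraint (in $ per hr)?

Check each constraint at x*: equipment 60/60 (tight); soil 72/72 (tight).
The binding rows give the dual system: 1·y_equipment + 2·y_soil = 16 and 2·y_equipment + 2·y_soil = 17.
→ y_equipment = 1 and y_soil = 7.5.
Shadow price of equipment = 1.

1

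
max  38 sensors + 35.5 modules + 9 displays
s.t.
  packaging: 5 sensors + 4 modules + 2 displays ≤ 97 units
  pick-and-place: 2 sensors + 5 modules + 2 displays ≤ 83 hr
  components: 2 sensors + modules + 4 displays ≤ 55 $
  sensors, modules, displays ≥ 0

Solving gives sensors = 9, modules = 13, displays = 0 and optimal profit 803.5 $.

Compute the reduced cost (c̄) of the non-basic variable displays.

-8

At the optimum: packaging uses 97 of 97 (binding); pick-and-place uses 83 of 83 (binding); components uses 31 of 55 (slack = 24).
By complementary slackness, y = 0 for the non-binding constraint.
The binding rows give the dual system: 5·y_packaging + 2·y_pick-and-place = 38 and 4·y_packaging + 5·y_pick-and-place = 35.5.
Solving: y_packaging = 7, y_pick-and-place = 1.5.
Reduced cost of displays: c₃ − yᵀa₃ = 9 − (7·2 + 1.5·2) = 9 − 17 = -8.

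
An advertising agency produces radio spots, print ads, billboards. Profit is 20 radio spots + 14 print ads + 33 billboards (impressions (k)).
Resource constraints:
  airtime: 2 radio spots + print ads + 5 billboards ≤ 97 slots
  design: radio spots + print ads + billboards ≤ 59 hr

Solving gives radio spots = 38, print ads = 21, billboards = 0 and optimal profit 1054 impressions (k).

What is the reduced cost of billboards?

-5

Both airtime and design are binding at x*.
Dual feasibility on the basic columns requires 2·y_airtime + 1·y_design = 20, 1·y_airtime + 1·y_design = 14.
Solving: y_airtime = 6, y_design = 8.
Reduced cost of billboards: c₃ − yᵀa₃ = 33 − (6·5 + 8·1) = 33 − 38 = -5.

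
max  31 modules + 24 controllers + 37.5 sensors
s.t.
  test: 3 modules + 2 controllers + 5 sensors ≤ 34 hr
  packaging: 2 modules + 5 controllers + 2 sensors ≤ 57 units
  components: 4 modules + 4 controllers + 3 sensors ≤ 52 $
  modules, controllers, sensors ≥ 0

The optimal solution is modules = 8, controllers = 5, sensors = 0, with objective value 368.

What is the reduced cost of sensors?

At the optimum: test uses 34 of 34 (binding); packaging uses 41 of 57 (slack = 16); components uses 52 of 52 (binding).
Since packaging is not tight, its dual is 0.
From A_Bᵀ y = c: 3·y_test + 4·y_components = 31; 2·y_test + 4·y_components = 24.
Solving: y_test = 7, y_components = 2.5.
Reduced cost of sensors: c₃ − yᵀa₃ = 37.5 − (7·5 + 2.5·3) = 37.5 − 42.5 = -5.

-5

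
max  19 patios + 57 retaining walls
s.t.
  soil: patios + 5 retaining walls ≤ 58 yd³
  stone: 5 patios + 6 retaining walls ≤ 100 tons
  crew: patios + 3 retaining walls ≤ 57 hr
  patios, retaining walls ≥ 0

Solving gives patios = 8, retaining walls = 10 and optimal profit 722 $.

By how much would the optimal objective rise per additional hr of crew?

0

Binding: soil and stone. Non-binding: crew (19 unused).
Slack constraints have shadow price 0 (complementary slackness).
From A_Bᵀ y = c: 1·y_soil + 5·y_stone = 19; 5·y_soil + 6·y_stone = 57.
Solving: y_soil = 9, y_stone = 2.
Shadow price of crew = 0.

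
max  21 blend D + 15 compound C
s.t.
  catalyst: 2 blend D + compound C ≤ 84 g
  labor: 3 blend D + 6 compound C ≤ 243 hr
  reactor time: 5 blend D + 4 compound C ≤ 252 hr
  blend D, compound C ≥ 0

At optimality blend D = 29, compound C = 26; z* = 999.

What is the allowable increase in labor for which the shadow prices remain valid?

Binding constraints: catalyst, labor. The basis is B = [[2,1],[3,6]] with det 9.
Per unit increase in labor, x* moves by d = (-0.1111, 0.2222).
The basis stays optimal until reactor time becomes binding; allowable increase = 9 hr.

9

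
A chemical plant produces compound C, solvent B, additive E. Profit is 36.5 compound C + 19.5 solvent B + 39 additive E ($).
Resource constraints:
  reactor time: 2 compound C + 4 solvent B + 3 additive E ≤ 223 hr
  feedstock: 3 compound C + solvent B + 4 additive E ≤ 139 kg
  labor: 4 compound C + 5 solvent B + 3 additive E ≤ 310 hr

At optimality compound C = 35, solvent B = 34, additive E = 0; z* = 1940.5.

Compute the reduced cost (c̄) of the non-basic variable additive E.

-5

At the optimum: reactor time uses 206 of 223 (slack = 17); feedstock uses 139 of 139 (binding); labor uses 310 of 310 (binding).
Slack constraints have shadow price 0 (complementary slackness).
From A_Bᵀ y = c: 3·y_feedstock + 4·y_labor = 36.5; 1·y_feedstock + 5·y_labor = 19.5.
This yields shadow prices y_feedstock = 9.5, y_labor = 2.
Reduced cost of additive E: c₃ − yᵀa₃ = 39 − (9.5·4 + 2·3) = 39 − 44 = -5.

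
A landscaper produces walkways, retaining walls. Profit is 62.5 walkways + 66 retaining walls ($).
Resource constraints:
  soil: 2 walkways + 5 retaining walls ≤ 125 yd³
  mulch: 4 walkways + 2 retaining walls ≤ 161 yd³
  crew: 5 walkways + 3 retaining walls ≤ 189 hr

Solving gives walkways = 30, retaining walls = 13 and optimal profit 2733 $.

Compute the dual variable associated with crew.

9.5

At the optimum: soil uses 125 of 125 (binding); mulch uses 146 of 161 (slack = 15); crew uses 189 of 189 (binding).
Slack constraints have shadow price 0 (complementary slackness).
Dual feasibility on the basic columns requires 2·y_soil + 5·y_crew = 62.5, 5·y_soil + 3·y_crew = 66.
Solving: y_soil = 7.5, y_crew = 9.5.
Shadow price of crew = 9.5.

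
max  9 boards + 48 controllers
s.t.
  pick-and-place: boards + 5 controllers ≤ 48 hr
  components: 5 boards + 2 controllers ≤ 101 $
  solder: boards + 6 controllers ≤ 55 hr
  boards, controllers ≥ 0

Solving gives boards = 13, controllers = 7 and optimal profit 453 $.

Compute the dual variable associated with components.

0

Check each constraint at x*: pick-and-place 48/48 (tight); components 79/101 (slack 22); solder 55/55 (tight).
Slack constraints have shadow price 0 (complementary slackness).
From A_Bᵀ y = c: 1·y_pick-and-place + 1·y_solder = 9; 5·y_pick-and-place + 6·y_solder = 48.
Solving: y_pick-and-place = 6, y_solder = 3.
Shadow price of components = 0.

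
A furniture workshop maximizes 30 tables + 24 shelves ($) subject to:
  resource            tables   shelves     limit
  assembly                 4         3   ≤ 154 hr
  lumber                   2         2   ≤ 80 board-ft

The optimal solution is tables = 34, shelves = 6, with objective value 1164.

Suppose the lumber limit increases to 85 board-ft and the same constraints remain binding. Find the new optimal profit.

Check each constraint at x*: assembly 154/154 (tight); lumber 80/80 (tight).
The binding rows give the dual system: 4·y_assembly + 2·y_lumber = 30 and 3·y_assembly + 2·y_lumber = 24.
This yields shadow prices y_assembly = 6, y_lumber = 3.
Δz = y_lumber·Δb = 3 × (5) = 15, so new z* = 1164 + 15 = 1179.

1179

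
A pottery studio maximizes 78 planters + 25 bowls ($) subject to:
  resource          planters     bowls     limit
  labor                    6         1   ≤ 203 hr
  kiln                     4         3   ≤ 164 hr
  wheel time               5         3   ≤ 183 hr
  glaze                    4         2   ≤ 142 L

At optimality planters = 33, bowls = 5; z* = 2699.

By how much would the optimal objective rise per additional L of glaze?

Check each constraint at x*: labor 203/203 (tight); kiln 147/164 (slack 17); wheel time 180/183 (slack 3); glaze 142/142 (tight).
Slack constraints have shadow price 0 (complementary slackness).
From A_Bᵀ y = c: 6·y_labor + 4·y_glaze = 78; 1·y_labor + 2·y_glaze = 25.
Solving: y_labor = 7, y_glaze = 9.
Shadow price of glaze = 9.

9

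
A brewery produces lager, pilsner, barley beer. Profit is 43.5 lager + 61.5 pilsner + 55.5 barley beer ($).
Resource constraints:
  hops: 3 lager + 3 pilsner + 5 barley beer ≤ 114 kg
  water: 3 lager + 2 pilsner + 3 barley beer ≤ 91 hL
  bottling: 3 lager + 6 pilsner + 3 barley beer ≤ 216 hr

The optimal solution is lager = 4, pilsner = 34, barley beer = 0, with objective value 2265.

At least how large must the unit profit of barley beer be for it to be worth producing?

60.5

At the optimum: hops uses 114 of 114 (binding); water uses 80 of 91 (slack = 11); bottling uses 216 of 216 (binding).
By complementary slackness, y = 0 for the non-binding constraint.
The binding rows give the dual system: 3·y_hops + 3·y_bottling = 43.5 and 3·y_hops + 6·y_bottling = 61.5.
Solving: y_hops = 8.5, y_bottling = 6.
barley beer enters the basis when its profit ≥ yᵀa₃ = 8.5·5 + 6·3 = 60.5.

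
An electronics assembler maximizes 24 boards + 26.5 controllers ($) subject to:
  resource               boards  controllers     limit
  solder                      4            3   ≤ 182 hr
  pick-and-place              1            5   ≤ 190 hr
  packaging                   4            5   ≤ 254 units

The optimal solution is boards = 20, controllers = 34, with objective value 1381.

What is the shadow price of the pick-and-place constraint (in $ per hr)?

Check each constraint at x*: solder 182/182 (tight); pick-and-place 190/190 (tight); packaging 250/254 (slack 4).
By complementary slackness, y = 0 for the non-binding constraint.
The binding rows give the dual system: 4·y_solder + 1·y_pick-and-place = 24 and 3·y_solder + 5·y_pick-and-place = 26.5.
This yields shadow prices y_solder = 5.5, y_pick-and-place = 2.
Shadow price of pick-and-place = 2.

2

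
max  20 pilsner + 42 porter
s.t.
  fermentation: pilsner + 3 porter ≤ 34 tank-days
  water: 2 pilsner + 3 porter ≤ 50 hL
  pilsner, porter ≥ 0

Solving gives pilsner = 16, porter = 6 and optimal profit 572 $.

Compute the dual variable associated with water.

Both fermentation and water are binding at x*.
The binding rows give the dual system: 1·y_fermentation + 2·y_water = 20 and 3·y_fermentation + 3·y_water = 42.
→ y_fermentation = 8 and y_water = 6.
Shadow price of water = 6.

6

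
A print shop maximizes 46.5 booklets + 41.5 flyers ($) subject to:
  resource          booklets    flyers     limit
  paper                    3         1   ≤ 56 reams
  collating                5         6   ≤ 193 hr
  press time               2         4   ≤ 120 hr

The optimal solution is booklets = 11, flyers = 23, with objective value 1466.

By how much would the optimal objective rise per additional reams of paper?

5.5

Check each constraint at x*: paper 56/56 (tight); collating 193/193 (tight); press time 114/120 (slack 6).
Slack constraints have shadow price 0 (complementary slackness).
The binding rows give the dual system: 3·y_paper + 5·y_collating = 46.5 and 1·y_paper + 6·y_collating = 41.5.
Solving: y_paper = 5.5, y_collating = 6.
Shadow price of paper = 5.5.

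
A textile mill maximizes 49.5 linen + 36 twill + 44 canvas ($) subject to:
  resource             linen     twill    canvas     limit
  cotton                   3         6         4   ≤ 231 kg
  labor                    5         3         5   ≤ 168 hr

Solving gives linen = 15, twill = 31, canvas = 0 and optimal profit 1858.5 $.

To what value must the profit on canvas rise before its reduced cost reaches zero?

51

Check each constraint at x*: cotton 231/231 (tight); labor 168/168 (tight).
The binding rows give the dual system: 3·y_cotton + 5·y_labor = 49.5 and 6·y_cotton + 3·y_labor = 36.
→ y_cotton = 1.5 and y_labor = 9.
canvas enters the basis when its profit ≥ yᵀa₃ = 1.5·4 + 9·5 = 51.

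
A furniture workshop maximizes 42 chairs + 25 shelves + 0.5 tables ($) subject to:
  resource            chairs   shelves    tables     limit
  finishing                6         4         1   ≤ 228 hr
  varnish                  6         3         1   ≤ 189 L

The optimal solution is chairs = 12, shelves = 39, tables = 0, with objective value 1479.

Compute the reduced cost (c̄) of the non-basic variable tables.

-6.5

At the optimum: finishing uses 228 of 228 (binding); varnish uses 189 of 189 (binding).
From A_Bᵀ y = c: 6·y_finishing + 6·y_varnish = 42; 4·y_finishing + 3·y_varnish = 25.
Solving: y_finishing = 4, y_varnish = 3.
Reduced cost of tables: c₃ − yᵀa₃ = 0.5 − (4·1 + 3·1) = 0.5 − 7 = -6.5.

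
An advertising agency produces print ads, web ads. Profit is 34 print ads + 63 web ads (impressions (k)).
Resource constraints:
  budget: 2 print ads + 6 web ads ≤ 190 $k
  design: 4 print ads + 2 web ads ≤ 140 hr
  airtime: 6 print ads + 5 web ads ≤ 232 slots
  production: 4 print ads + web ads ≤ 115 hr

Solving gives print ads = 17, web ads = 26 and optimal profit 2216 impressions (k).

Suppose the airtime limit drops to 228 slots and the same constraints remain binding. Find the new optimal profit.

2204

Check each constraint at x*: budget 190/190 (tight); design 120/140 (slack 20); airtime 232/232 (tight); production 94/115 (slack 21).
Since design, production are not tight, their duals are 0.
From A_Bᵀ y = c: 2·y_budget + 6·y_airtime = 34; 6·y_budget + 5·y_airtime = 63.
This yields shadow prices y_budget = 8, y_airtime = 3.
Δz = y_airtime·Δb = 3 × (-4) = -12, so new z* = 2216 − 12 = 2204.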